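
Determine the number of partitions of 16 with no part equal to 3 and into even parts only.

22

The partitions of 16 that satisfy the conditions:
16
14+2
12+4
12+2+2
10+6
10+4+2
10+2+2+2
8+8
8+6+2
8+4+4
8+4+2+2
8+2+2+2+2
6+6+4
6+6+2+2
6+4+4+2
6+4+2+2+2
6+2+2+2+2+2
4+4+4+4
4+4+4+2+2
4+4+2+2+2+2
4+2+2+2+2+2+2
2+2+2+2+2+2+2+2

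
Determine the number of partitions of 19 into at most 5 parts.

164

Enumerating by decreasing first part gives 164 partitions in all.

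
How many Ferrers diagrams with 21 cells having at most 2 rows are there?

11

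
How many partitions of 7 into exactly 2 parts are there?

3

Listing the qualifying partitions of 7:
6,1
5,2
4,3
That's 3 in total.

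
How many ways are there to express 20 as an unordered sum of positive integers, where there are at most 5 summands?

192

Systematic enumeration (by largest part, then next-largest, …) yields 192.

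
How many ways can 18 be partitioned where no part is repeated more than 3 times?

208

There are 208 such partitions.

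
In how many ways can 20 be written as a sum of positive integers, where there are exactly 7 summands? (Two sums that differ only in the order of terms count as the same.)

Systematic enumeration (by largest part, then next-largest, …) yields 82.

82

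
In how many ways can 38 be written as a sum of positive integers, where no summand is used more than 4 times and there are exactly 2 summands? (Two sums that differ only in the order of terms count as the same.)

Listing the qualifying partitions of 38:
1+37
2+36
3+35
4+34
5+33
6+32
7+31
8+30
9+29
10+28
11+27
12+26
13+25
14+24
15+23
16+22
17+21
18+20
19+19

19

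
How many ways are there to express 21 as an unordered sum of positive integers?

792

Systematic enumeration (by largest part, then next-largest, …) yields 792.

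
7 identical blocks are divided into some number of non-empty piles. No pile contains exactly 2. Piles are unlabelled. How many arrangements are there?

8

Enumerating:
7
6, 1
5, 1, 1
4, 3
4, 1, 1, 1
3, 3, 1
3, 1, 1, 1, 1
1, 1, 1, 1, 1, 1, 1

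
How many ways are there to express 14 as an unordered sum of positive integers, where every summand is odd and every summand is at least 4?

Listing the qualifying partitions of 14:
9,5
7,7

2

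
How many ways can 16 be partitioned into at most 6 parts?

136

Counting exhaustively, 136 partitions satisfy the conditions.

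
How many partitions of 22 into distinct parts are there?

89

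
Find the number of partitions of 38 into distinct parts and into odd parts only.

37

A partial list (first 12 by largest part):
37+1
35+3
33+5
31+7
29+9
29+5+3+1
27+11
27+7+3+1
25+13
25+9+3+1
25+7+5+1
23+15
…and 25 more, for 37 total.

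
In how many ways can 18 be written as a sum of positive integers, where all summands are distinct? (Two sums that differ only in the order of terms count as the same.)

There are too many to list fully; the first 12 (by largest part) are:
18
17, 1
16, 2
15, 3
15, 2, 1
14, 4
14, 3, 1
13, 5
13, 4, 1
13, 3, 2
12, 6
12, 5, 1
…and 34 more, for 46 total.

46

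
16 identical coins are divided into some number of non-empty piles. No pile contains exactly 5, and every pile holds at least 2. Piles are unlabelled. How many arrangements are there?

41

A partial list (first 12 by largest part):
16
14,2
13,3
12,4
12,2,2
11,3,2
10,6
10,4,2
10,3,3
10,2,2,2
9,7
9,4,3
…and 29 more, for 41 total.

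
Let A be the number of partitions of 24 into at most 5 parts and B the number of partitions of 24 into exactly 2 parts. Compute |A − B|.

321

Partitions of 24 into at most 5 parts: 333.
Partitions of 24 into exactly 2 parts: 12.
|333 − 12| = 321.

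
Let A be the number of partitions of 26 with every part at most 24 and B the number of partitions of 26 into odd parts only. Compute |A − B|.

2269

Partitions of 26 with every part at most 24: 2434.
Partitions of 26 into odd parts only: 165.
|2434 − 165| = 2269.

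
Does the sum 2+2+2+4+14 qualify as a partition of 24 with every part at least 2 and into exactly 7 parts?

No

The parts sum to 24, and the condition 'there are exactly 7 summands' is violated.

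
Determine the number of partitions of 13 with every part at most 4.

39

There are too many to list fully; the first 12 (by largest part) are:
1+4+4+4
2+3+4+4
1+1+3+4+4
1+2+2+4+4
1+1+1+2+4+4
1+1+1+1+1+4+4
3+3+3+4
1+2+3+3+4
1+1+1+3+3+4
2+2+2+3+4
1+1+2+2+3+4
1+1+1+1+2+3+4
…and 27 more, for 39 total.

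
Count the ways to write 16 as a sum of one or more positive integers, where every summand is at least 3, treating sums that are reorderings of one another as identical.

21

The partitions of 16 that satisfy the conditions:
16
13+3
12+4
11+5
10+6
10+3+3
9+7
9+4+3
8+8
8+5+3
8+4+4
7+6+3
7+5+4
7+3+3+3
6+6+4
6+5+5
6+4+3+3
5+5+3+3
5+4+4+3
4+4+4+4
4+3+3+3+3
That's 21 in total.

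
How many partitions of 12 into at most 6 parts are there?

58

A partial list (first 12 by largest part):
12
11,1
10,2
10,1,1
9,3
9,2,1
9,1,1,1
8,4
8,3,1
8,2,2
8,2,1,1
8,1,1,1,1
…and 46 more, for 58 total.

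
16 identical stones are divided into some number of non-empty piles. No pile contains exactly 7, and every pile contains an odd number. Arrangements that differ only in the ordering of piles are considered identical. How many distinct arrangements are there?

They are:
15,1
13,3
13,1,1,1
11,5
11,3,1,1
11,1,1,1,1,1
9,5,1,1
9,3,3,1
9,3,1,1,1,1
9,1,1,1,1,1,1,1
5,5,5,1
5,5,3,3
5,5,3,1,1,1
5,5,1,1,1,1,1,1
5,3,3,3,1,1
5,3,3,1,1,1,1,1
5,3,1,1,1,1,1,1,1,1
5,1,1,1,1,1,1,1,1,1,1,1
3,3,3,3,3,1
3,3,3,3,1,1,1,1
3,3,3,1,1,1,1,1,1,1
3,3,1,1,1,1,1,1,1,1,1,1
3,1,1,1,1,1,1,1,1,1,1,1,1,1
1,1,1,1,1,1,1,1,1,1,1,1,1,1,1,1
That's 24 in total.

24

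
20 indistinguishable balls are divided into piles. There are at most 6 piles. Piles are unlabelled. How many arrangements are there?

Enumerating by decreasing first part gives 282 partitions in all.

282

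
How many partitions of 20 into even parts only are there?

42

There are too many to list fully; the first 12 (by largest part) are:
20
18+2
16+4
16+2+2
14+6
14+4+2
14+2+2+2
12+8
12+6+2
12+4+4
12+4+2+2
12+2+2+2+2
…and 30 more, for 42 total.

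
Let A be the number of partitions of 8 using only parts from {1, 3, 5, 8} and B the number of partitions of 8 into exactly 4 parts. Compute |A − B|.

1

Partitions of 8 using only parts from {1, 3, 5, 8}: 6.
Partitions of 8 into exactly 4 parts: 5.
|6 − 5| = 1.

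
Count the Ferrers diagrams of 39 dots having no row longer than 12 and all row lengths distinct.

Counting exhaustively, 124 partitions satisfy the conditions.

124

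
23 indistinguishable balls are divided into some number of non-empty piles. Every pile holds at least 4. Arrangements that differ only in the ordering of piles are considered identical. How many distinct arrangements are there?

39

A partial list (first 12 by largest part):
23
4+19
5+18
6+17
7+16
8+15
4+4+15
9+14
4+5+14
10+13
4+6+13
5+5+13
…and 27 more, for 39 total.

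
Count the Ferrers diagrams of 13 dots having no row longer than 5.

There are too many to list fully; the first 12 (by largest part) are:
5+5+3
5+5+2+1
5+5+1+1+1
5+4+4
5+4+3+1
5+4+2+2
5+4+2+1+1
5+4+1+1+1+1
5+3+3+2
5+3+3+1+1
5+3+2+2+1
5+3+2+1+1+1
…and 45 more, for 57 total.

57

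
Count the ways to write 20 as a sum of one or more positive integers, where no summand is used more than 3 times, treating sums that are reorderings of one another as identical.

Direct enumeration gives 320 partitions.

320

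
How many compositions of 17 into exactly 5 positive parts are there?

1820

By stars and bars with positive parts, the count is C(16,4) = 1820.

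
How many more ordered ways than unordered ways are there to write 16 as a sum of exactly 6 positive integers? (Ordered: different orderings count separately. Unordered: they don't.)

2968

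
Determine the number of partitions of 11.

56

There are too many to list fully; the first 12 (by largest part) are:
11
10 + 1
9 + 2
9 + 1 + 1
8 + 3
8 + 2 + 1
8 + 1 + 1 + 1
7 + 4
7 + 3 + 1
7 + 2 + 2
7 + 2 + 1 + 1
7 + 1 + 1 + 1 + 1
…and 44 more, for 56 total.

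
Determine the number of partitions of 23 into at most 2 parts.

12

They are:
23
22+1
21+2
20+3
19+4
18+5
17+6
16+7
15+8
14+9
13+10
12+11
That's 12 in total.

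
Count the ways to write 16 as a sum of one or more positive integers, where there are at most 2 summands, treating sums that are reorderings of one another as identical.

The partitions of 16 that satisfy the conditions:
16
15,1
14,2
13,3
12,4
11,5
10,6
9,7
8,8

9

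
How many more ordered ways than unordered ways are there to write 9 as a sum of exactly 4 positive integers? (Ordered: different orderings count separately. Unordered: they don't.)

Ordered (compositions into 4 parts): C(8,3) = 56.
Unordered (partitions into 4 parts): 6.
Difference: 56 − 6 = 50.

50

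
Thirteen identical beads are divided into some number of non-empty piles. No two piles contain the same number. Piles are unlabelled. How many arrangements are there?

18

Listing the qualifying partitions of 13:
13
12+1
11+2
10+3
10+2+1
9+4
9+3+1
8+5
8+4+1
8+3+2
7+6
7+5+1
7+4+2
7+3+2+1
6+5+2
6+4+3
6+4+2+1
5+4+3+1
Counting gives 18.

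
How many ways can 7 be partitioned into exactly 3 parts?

They are:
5 + 1 + 1
4 + 2 + 1
3 + 3 + 1
3 + 2 + 2
Counting gives 4.

4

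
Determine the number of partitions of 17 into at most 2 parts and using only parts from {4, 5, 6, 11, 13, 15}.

2

Listing the qualifying partitions of 17:
13,4
11,6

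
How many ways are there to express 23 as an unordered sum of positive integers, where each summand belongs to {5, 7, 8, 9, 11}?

5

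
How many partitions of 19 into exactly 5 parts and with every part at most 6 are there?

Enumerating:
1+1+5+6+6
1+2+4+6+6
1+3+3+6+6
2+2+3+6+6
1+2+5+5+6
1+3+4+5+6
2+2+4+5+6
2+3+3+5+6
1+4+4+4+6
2+3+4+4+6
3+3+3+4+6
1+3+5+5+5
2+2+5+5+5
1+4+4+5+5
2+3+4+5+5
3+3+3+5+5
2+4+4+4+5
3+3+4+4+5
3+4+4+4+4
That's 19 in total.

19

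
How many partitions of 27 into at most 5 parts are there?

There are 480 such partitions.

480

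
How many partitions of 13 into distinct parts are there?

18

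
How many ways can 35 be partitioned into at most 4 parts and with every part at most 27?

410

Direct enumeration gives 410 partitions.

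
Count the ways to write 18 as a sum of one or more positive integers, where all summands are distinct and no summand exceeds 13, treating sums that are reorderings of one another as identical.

39

A partial list (first 12 by largest part):
13 + 5
13 + 4 + 1
13 + 3 + 2
12 + 6
12 + 5 + 1
12 + 4 + 2
12 + 3 + 2 + 1
11 + 7
11 + 6 + 1
11 + 5 + 2
11 + 4 + 3
11 + 4 + 2 + 1
…and 27 more, for 39 total.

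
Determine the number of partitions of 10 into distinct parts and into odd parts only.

2

Enumerating:
9+1
7+3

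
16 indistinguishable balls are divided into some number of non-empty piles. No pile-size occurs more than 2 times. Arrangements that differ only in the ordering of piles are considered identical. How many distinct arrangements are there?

There are 89 such partitions.

89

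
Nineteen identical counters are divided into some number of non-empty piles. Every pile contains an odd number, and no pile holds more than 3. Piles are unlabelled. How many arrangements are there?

7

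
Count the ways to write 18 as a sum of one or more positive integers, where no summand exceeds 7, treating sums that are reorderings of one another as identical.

248

Enumerating by decreasing first part gives 248 partitions in all.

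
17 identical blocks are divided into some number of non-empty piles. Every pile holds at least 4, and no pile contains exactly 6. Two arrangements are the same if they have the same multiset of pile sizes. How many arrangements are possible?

9

Listing the qualifying partitions of 17:
17
13+4
12+5
10+7
9+8
9+4+4
8+5+4
7+5+5
5+4+4+4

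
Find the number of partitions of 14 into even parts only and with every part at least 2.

15

They are:
14
12,2
10,4
10,2,2
8,6
8,4,2
8,2,2,2
6,6,2
6,4,4
6,4,2,2
6,2,2,2,2
4,4,4,2
4,4,2,2,2
4,2,2,2,2,2
2,2,2,2,2,2,2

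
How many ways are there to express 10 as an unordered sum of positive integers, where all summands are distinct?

The partitions of 10 that satisfy the conditions:
10
9+1
8+2
7+3
7+2+1
6+4
6+3+1
5+4+1
5+3+2
4+3+2+1

10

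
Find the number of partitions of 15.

176

Systematic enumeration (by largest part, then next-largest, …) yields 176.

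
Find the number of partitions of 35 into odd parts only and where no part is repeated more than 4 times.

244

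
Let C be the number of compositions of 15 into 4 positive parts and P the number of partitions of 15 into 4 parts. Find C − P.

337

Ordered (compositions into 4 parts): C(14,3) = 364.
Partitions of 15 into exactly 4 parts: 27.
Difference: 364 − 27 = 337.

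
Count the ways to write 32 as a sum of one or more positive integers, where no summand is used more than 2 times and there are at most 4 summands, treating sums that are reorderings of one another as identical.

341

Counting exhaustively, 341 partitions satisfy the conditions.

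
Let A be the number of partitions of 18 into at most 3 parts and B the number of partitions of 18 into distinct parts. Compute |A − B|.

9

Partitions of 18 into at most 3 parts: 37.
Partitions of 18 into distinct parts: 46.
|37 − 46| = 9.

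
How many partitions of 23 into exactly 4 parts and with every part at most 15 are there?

Enumerating by decreasing first part gives 83 partitions in all.

83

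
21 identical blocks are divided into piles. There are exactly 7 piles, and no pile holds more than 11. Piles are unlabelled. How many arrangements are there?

98

Direct enumeration gives 98 partitions.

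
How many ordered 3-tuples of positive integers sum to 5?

6

Equivalently, choose which 2 of the 4 gaps become plus signs: C(4,2) = 6.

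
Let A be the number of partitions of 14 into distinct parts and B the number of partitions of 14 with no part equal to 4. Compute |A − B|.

71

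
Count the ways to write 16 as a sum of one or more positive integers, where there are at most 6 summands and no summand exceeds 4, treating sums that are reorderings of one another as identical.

They are:
4, 4, 4, 4
1, 3, 4, 4, 4
2, 2, 4, 4, 4
1, 1, 2, 4, 4, 4
2, 3, 3, 4, 4
1, 1, 3, 3, 4, 4
1, 2, 2, 3, 4, 4
2, 2, 2, 2, 4, 4
3, 3, 3, 3, 4
1, 2, 3, 3, 3, 4
2, 2, 2, 3, 3, 4
1, 3, 3, 3, 3, 3
2, 2, 3, 3, 3, 3
Counting gives 13.

13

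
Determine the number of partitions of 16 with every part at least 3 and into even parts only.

They are:
16
12, 4
10, 6
8, 8
8, 4, 4
6, 6, 4
4, 4, 4, 4

7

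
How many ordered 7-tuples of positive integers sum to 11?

210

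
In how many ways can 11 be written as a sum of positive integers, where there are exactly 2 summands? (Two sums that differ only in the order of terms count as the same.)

5

Listing the qualifying partitions of 11:
10,1
9,2
8,3
7,4
6,5
That's 5 in total.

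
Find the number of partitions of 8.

The partitions of 8 that satisfy the conditions:
8
7,1
6,2
6,1,1
5,3
5,2,1
5,1,1,1
4,4
4,3,1
4,2,2
4,2,1,1
4,1,1,1,1
3,3,2
3,3,1,1
3,2,2,1
3,2,1,1,1
3,1,1,1,1,1
2,2,2,2
2,2,2,1,1
2,2,1,1,1,1
2,1,1,1,1,1,1
1,1,1,1,1,1,1,1
That's 22 in total.

22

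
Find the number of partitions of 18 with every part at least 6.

Enumerating:
18
12+6
11+7
10+8
9+9
6+6+6
Counting gives 6.

6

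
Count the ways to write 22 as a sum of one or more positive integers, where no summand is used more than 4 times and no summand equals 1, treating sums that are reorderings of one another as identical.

Counting exhaustively, 184 partitions satisfy the conditions.

184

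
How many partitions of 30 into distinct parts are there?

296

A full systematic count gives 296.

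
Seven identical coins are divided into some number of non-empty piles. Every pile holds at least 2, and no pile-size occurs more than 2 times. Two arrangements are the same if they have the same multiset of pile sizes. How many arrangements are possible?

Listing the qualifying partitions of 7:
7
5, 2
4, 3
3, 2, 2

4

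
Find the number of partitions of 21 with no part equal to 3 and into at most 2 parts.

10

Listing the qualifying partitions of 21:
21
20,1
19,2
17,4
16,5
15,6
14,7
13,8
12,9
11,10
Counting gives 10.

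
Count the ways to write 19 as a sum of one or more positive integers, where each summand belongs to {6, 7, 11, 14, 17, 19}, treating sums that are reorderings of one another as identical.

They are:
19
6+6+7
Counting gives 2.

2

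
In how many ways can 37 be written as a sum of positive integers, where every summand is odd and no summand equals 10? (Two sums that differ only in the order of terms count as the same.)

760

Direct enumeration gives 760 partitions.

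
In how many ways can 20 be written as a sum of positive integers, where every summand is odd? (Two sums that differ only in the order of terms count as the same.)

A partial list (first 12 by largest part):
19, 1
17, 3
17, 1, 1, 1
15, 5
15, 3, 1, 1
15, 1, 1, 1, 1, 1
13, 7
13, 5, 1, 1
13, 3, 3, 1
13, 3, 1, 1, 1, 1
13, 1, 1, 1, 1, 1, 1, 1
11, 9
…and 52 more, for 64 total.

64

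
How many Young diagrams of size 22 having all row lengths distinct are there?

Counting exhaustively, 89 partitions satisfy the conditions.

89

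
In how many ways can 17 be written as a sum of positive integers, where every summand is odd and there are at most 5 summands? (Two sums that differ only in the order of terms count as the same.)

19

Listing the qualifying partitions of 17:
17
15,1,1
13,3,1
13,1,1,1,1
11,5,1
11,3,3
11,3,1,1,1
9,7,1
9,5,3
9,5,1,1,1
9,3,3,1,1
7,7,3
7,7,1,1,1
7,5,5
7,5,3,1,1
7,3,3,3,1
5,5,5,1,1
5,5,3,3,1
5,3,3,3,3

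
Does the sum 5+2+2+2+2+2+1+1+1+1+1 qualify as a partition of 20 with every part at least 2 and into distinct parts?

The parts sum to 20, and the condition 'every summand is at least 2' is violated.

No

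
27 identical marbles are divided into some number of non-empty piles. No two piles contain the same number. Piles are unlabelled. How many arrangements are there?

Counting exhaustively, 192 partitions satisfy the conditions.

192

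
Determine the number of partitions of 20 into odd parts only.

A partial list (first 12 by largest part):
19 + 1
17 + 3
17 + 1 + 1 + 1
15 + 5
15 + 3 + 1 + 1
15 + 1 + 1 + 1 + 1 + 1
13 + 7
13 + 5 + 1 + 1
13 + 3 + 3 + 1
13 + 3 + 1 + 1 + 1 + 1
13 + 1 + 1 + 1 + 1 + 1 + 1 + 1
11 + 9
…and 52 more, for 64 total.

64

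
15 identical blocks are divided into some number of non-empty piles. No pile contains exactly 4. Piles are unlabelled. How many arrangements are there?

Direct enumeration gives 120 partitions.

120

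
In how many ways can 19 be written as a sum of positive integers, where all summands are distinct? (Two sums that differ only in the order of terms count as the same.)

There are too many to list fully; the first 12 (by largest part) are:
19
18+1
17+2
16+3
16+2+1
15+4
15+3+1
14+5
14+4+1
14+3+2
13+6
13+5+1
…and 42 more, for 54 total.

54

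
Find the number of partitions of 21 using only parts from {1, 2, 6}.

26

There are too many to list fully; the first 12 (by largest part) are:
6, 6, 6, 2, 1
6, 6, 6, 1, 1, 1
6, 6, 2, 2, 2, 2, 1
6, 6, 2, 2, 2, 1, 1, 1
6, 6, 2, 2, 1, 1, 1, 1, 1
6, 6, 2, 1, 1, 1, 1, 1, 1, 1
6, 6, 1, 1, 1, 1, 1, 1, 1, 1, 1
6, 2, 2, 2, 2, 2, 2, 2, 1
6, 2, 2, 2, 2, 2, 2, 1, 1, 1
6, 2, 2, 2, 2, 2, 1, 1, 1, 1, 1
6, 2, 2, 2, 2, 1, 1, 1, 1, 1, 1, 1
6, 2, 2, 2, 1, 1, 1, 1, 1, 1, 1, 1, 1
…and 14 more, for 26 total.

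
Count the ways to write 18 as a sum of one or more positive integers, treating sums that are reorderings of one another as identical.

Direct enumeration gives 385 partitions.

385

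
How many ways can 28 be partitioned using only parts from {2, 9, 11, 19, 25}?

5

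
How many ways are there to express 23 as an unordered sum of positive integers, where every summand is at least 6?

12

They are:
23
6 + 17
7 + 16
8 + 15
9 + 14
10 + 13
11 + 12
6 + 6 + 11
6 + 7 + 10
6 + 8 + 9
7 + 7 + 9
7 + 8 + 8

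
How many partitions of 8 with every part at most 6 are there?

20

Enumerating:
6+2
6+1+1
5+3
5+2+1
5+1+1+1
4+4
4+3+1
4+2+2
4+2+1+1
4+1+1+1+1
3+3+2
3+3+1+1
3+2+2+1
3+2+1+1+1
3+1+1+1+1+1
2+2+2+2
2+2+2+1+1
2+2+1+1+1+1
2+1+1+1+1+1+1
1+1+1+1+1+1+1+1
That's 20 in total.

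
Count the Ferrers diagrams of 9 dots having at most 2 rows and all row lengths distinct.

5

The partitions of 9 that satisfy the conditions:
9
8,1
7,2
6,3
5,4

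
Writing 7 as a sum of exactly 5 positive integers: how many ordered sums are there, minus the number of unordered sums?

Compositions: C(6,4) = 15.
Partitions of 7 into exactly 5 parts: 2.
Difference: 15 − 2 = 13.

13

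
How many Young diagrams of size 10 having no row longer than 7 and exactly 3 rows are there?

Enumerating:
7 + 2 + 1
6 + 3 + 1
6 + 2 + 2
5 + 4 + 1
5 + 3 + 2
4 + 4 + 2
4 + 3 + 3

7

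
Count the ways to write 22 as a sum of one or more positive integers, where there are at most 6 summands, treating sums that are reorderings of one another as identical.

There are 391 such partitions.

391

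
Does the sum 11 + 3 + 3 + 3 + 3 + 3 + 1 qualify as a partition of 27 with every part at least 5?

No

The parts sum to 27, and the condition 'every summand is at least 5' is violated.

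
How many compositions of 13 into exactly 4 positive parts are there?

By stars and bars with positive parts, the count is C(12,3) = 220.

220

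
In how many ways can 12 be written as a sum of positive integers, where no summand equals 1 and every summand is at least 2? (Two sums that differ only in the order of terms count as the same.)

21

They are:
12
10, 2
9, 3
8, 4
8, 2, 2
7, 5
7, 3, 2
6, 6
6, 4, 2
6, 3, 3
6, 2, 2, 2
5, 5, 2
5, 4, 3
5, 3, 2, 2
4, 4, 4
4, 4, 2, 2
4, 3, 3, 2
4, 2, 2, 2, 2
3, 3, 3, 3
3, 3, 2, 2, 2
2, 2, 2, 2, 2, 2
Counting gives 21.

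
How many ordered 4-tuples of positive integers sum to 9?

Equivalently, choose which 3 of the 8 gaps become plus signs: C(8,3) = 56.

56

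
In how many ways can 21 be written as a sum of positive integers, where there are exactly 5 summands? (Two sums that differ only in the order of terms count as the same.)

Systematic enumeration (by largest part, then next-largest, …) yields 101.

101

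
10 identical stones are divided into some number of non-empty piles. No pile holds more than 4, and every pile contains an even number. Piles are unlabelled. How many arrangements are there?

3

Enumerating:
4 + 4 + 2
4 + 2 + 2 + 2
2 + 2 + 2 + 2 + 2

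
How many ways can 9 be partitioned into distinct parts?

Listing the qualifying partitions of 9:
9
8,1
7,2
6,3
6,2,1
5,4
5,3,1
4,3,2
That's 8 in total.

8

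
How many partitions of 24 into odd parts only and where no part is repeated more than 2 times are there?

30

A partial list (first 12 by largest part):
23+1
21+3
19+5
19+3+1+1
17+7
17+5+1+1
17+3+3+1
15+9
15+7+1+1
15+5+3+1
13+11
13+9+1+1
…and 18 more, for 30 total.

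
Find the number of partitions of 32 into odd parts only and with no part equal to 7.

248

Counting exhaustively, 248 partitions satisfy the conditions.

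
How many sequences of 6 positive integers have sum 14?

1287

Place 5 bars in the 13 internal gaps of a row of 14 dots: C(13,5) = 1287.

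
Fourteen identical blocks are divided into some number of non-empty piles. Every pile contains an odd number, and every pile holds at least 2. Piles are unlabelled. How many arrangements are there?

4

They are:
11+3
9+5
7+7
5+3+3+3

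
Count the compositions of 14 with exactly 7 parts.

1716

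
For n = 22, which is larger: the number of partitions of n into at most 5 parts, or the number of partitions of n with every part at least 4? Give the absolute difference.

Partitions of 22 into at most 5 parts: 255.
Partitions of 22 with every part at least 4: 34.
|255 − 34| = 221.

221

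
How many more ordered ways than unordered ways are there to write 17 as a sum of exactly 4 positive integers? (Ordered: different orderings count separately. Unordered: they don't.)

Ordered (compositions into 4 parts): C(16,3) = 560.
Partitions of 17 into exactly 4 parts: 39.
Difference: 560 − 39 = 521.

521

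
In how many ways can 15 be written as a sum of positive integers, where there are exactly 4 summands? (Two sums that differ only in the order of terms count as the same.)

There are too many to list fully; the first 12 (by largest part) are:
12,1,1,1
11,2,1,1
10,3,1,1
10,2,2,1
9,4,1,1
9,3,2,1
9,2,2,2
8,5,1,1
8,4,2,1
8,3,3,1
8,3,2,2
7,6,1,1
…and 15 more, for 27 total.

27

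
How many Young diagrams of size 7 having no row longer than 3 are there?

They are:
3,3,1
3,2,2
3,2,1,1
3,1,1,1,1
2,2,2,1
2,2,1,1,1
2,1,1,1,1,1
1,1,1,1,1,1,1

8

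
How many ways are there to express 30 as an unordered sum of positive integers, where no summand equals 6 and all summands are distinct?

208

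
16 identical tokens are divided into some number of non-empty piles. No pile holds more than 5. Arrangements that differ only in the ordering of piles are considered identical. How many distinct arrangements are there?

Direct enumeration gives 101 partitions.

101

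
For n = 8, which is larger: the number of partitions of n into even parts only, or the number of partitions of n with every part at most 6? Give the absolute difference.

Partitions of 8 into even parts only: 5.
Partitions of 8 with every part at most 6: 20.
|5 − 20| = 15.

15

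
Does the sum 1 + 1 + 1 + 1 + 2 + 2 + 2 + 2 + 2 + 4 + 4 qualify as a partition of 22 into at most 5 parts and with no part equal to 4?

No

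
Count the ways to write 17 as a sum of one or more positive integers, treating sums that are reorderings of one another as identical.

297

A full systematic count gives 297.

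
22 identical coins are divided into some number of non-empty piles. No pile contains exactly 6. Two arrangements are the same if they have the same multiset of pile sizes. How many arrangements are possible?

Enumerating by decreasing first part gives 771 partitions in all.

771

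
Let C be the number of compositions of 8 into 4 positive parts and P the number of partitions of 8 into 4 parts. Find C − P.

Compositions: C(7,3) = 35.
Unordered (partitions into 4 parts): 5.
Difference: 35 − 5 = 30.

30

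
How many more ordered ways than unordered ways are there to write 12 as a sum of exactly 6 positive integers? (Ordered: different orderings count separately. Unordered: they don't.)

451

Compositions: C(11,5) = 462.
Unordered (partitions into 6 parts): 11.
Difference: 462 − 11 = 451.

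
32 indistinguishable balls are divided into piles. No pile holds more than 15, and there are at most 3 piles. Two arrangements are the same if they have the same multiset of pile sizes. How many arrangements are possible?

Listing the qualifying partitions of 32:
15 + 15 + 2
15 + 14 + 3
15 + 13 + 4
15 + 12 + 5
15 + 11 + 6
15 + 10 + 7
15 + 9 + 8
14 + 14 + 4
14 + 13 + 5
14 + 12 + 6
14 + 11 + 7
14 + 10 + 8
14 + 9 + 9
13 + 13 + 6
13 + 12 + 7
13 + 11 + 8
13 + 10 + 9
12 + 12 + 8
12 + 11 + 9
12 + 10 + 10
11 + 11 + 10
That's 21 in total.

21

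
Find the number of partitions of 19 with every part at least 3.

39

A partial list (first 12 by largest part):
19
16 + 3
15 + 4
14 + 5
13 + 6
13 + 3 + 3
12 + 7
12 + 4 + 3
11 + 8
11 + 5 + 3
11 + 4 + 4
10 + 9
…and 27 more, for 39 total.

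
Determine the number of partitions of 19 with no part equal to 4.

314

Direct enumeration gives 314 partitions.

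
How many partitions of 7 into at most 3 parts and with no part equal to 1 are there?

4

The partitions of 7 that satisfy the conditions:
7
5+2
4+3
3+2+2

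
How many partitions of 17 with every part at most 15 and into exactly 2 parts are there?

Enumerating:
15 + 2
14 + 3
13 + 4
12 + 5
11 + 6
10 + 7
9 + 8
That's 7 in total.

7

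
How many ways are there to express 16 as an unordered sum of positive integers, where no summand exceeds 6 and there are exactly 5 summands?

Enumerating:
6 + 6 + 2 + 1 + 1
6 + 5 + 3 + 1 + 1
6 + 5 + 2 + 2 + 1
6 + 4 + 4 + 1 + 1
6 + 4 + 3 + 2 + 1
6 + 4 + 2 + 2 + 2
6 + 3 + 3 + 3 + 1
6 + 3 + 3 + 2 + 2
5 + 5 + 4 + 1 + 1
5 + 5 + 3 + 2 + 1
5 + 5 + 2 + 2 + 2
5 + 4 + 4 + 2 + 1
5 + 4 + 3 + 3 + 1
5 + 4 + 3 + 2 + 2
5 + 3 + 3 + 3 + 2
4 + 4 + 4 + 3 + 1
4 + 4 + 4 + 2 + 2
4 + 4 + 3 + 3 + 2
4 + 3 + 3 + 3 + 3

19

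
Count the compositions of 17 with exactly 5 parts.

By stars and bars with positive parts, the count is C(16,4) = 1820.

1820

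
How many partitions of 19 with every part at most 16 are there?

486

Counting exhaustively, 486 partitions satisfy the conditions.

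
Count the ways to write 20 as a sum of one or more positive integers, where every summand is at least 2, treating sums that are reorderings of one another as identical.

137

Direct enumeration gives 137 partitions.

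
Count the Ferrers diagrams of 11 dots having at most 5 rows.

A partial list (first 12 by largest part):
11
10+1
9+2
9+1+1
8+3
8+2+1
8+1+1+1
7+4
7+3+1
7+2+2
7+2+1+1
7+1+1+1+1
…and 25 more, for 37 total.

37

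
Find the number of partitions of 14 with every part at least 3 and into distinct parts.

Listing the qualifying partitions of 14:
14
3 + 11
4 + 10
5 + 9
6 + 8
3 + 4 + 7
3 + 5 + 6

7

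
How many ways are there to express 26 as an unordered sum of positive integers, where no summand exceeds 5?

427

A full systematic count gives 427.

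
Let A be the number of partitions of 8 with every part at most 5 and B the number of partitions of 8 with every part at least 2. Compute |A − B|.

Partitions of 8 with every part at most 5: 18.
Partitions of 8 with every part at least 2: 7.
|18 − 7| = 11.

11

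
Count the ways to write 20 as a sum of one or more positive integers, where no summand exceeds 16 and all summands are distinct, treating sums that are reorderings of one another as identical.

A partial list (first 12 by largest part):
4 + 16
1 + 3 + 16
5 + 15
1 + 4 + 15
2 + 3 + 15
6 + 14
1 + 5 + 14
2 + 4 + 14
1 + 2 + 3 + 14
7 + 13
1 + 6 + 13
2 + 5 + 13
…and 47 more, for 59 total.

59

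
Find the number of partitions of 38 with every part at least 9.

There are too many to list fully; the first 12 (by largest part) are:
38
29+9
28+10
27+11
26+12
25+13
24+14
23+15
22+16
21+17
20+18
20+9+9
…and 18 more, for 30 total.

30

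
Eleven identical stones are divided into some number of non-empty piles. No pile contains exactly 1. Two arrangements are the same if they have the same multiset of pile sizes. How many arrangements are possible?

14

Enumerating:
11
9,2
8,3
7,4
7,2,2
6,5
6,3,2
5,4,2
5,3,3
5,2,2,2
4,4,3
4,3,2,2
3,3,3,2
3,2,2,2,2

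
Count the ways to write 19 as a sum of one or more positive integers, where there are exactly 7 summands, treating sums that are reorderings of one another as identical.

There are too many to list fully; the first 12 (by largest part) are:
13+1+1+1+1+1+1
12+2+1+1+1+1+1
11+3+1+1+1+1+1
11+2+2+1+1+1+1
10+4+1+1+1+1+1
10+3+2+1+1+1+1
10+2+2+2+1+1+1
9+5+1+1+1+1+1
9+4+2+1+1+1+1
9+3+3+1+1+1+1
9+3+2+2+1+1+1
9+2+2+2+2+1+1
…and 53 more, for 65 total.

65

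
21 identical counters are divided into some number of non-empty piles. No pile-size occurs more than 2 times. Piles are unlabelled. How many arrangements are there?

Enumerating by decreasing first part gives 243 partitions in all.

243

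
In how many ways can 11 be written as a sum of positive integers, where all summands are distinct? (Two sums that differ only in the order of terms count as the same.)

They are:
11
10 + 1
9 + 2
8 + 3
8 + 2 + 1
7 + 4
7 + 3 + 1
6 + 5
6 + 4 + 1
6 + 3 + 2
5 + 4 + 2
5 + 3 + 2 + 1
Counting gives 12.

12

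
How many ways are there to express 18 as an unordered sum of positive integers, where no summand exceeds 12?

366

Enumerating by decreasing first part gives 366 partitions in all.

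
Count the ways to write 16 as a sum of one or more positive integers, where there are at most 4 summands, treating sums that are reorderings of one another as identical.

64

A partial list (first 12 by largest part):
16
15,1
14,2
14,1,1
13,3
13,2,1
13,1,1,1
12,4
12,3,1
12,2,2
12,2,1,1
11,5
…and 52 more, for 64 total.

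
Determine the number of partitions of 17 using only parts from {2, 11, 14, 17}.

The partitions of 17 that satisfy the conditions:
17
2,2,2,11

2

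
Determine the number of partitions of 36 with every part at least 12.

The partitions of 36 that satisfy the conditions:
36
24+12
23+13
22+14
21+15
20+16
19+17
18+18
12+12+12
That's 9 in total.

9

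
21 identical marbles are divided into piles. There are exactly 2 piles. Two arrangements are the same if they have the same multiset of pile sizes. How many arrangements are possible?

10

Listing the qualifying partitions of 21:
1 + 20
2 + 19
3 + 18
4 + 17
5 + 16
6 + 15
7 + 14
8 + 13
9 + 12
10 + 11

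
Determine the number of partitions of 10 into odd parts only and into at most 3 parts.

3

Enumerating:
9, 1
7, 3
5, 5
That's 3 in total.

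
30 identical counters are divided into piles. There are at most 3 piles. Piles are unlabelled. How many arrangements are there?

91

Counting exhaustively, 91 partitions satisfy the conditions.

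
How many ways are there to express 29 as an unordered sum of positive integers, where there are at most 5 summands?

603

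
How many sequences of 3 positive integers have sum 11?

Equivalently, choose which 2 of the 10 gaps become plus signs: C(10,2) = 45.

45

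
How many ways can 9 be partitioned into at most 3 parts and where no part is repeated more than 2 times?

They are:
9
8 + 1
7 + 2
7 + 1 + 1
6 + 3
6 + 2 + 1
5 + 4
5 + 3 + 1
5 + 2 + 2
4 + 4 + 1
4 + 3 + 2

11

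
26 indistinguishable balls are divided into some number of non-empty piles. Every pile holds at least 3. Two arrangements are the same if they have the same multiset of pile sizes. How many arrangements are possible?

Systematic enumeration (by largest part, then next-largest, …) yields 158.

158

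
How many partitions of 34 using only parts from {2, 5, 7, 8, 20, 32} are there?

33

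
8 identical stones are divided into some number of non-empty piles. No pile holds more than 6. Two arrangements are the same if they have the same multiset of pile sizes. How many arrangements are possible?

Listing the qualifying partitions of 8:
6+2
6+1+1
5+3
5+2+1
5+1+1+1
4+4
4+3+1
4+2+2
4+2+1+1
4+1+1+1+1
3+3+2
3+3+1+1
3+2+2+1
3+2+1+1+1
3+1+1+1+1+1
2+2+2+2
2+2+2+1+1
2+2+1+1+1+1
2+1+1+1+1+1+1
1+1+1+1+1+1+1+1
That's 20 in total.

20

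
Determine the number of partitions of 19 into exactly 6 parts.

71

Enumerating by decreasing first part gives 71 partitions in all.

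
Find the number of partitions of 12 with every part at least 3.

9

Listing the qualifying partitions of 12:
12
3+9
4+8
5+7
6+6
3+3+6
3+4+5
4+4+4
3+3+3+3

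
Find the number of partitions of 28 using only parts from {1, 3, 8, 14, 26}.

34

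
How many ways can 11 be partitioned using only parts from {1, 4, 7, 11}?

Listing the qualifying partitions of 11:
11
4+7
1+1+1+1+7
1+1+1+4+4
1+1+1+1+1+1+1+4
1+1+1+1+1+1+1+1+1+1+1
That's 6 in total.

6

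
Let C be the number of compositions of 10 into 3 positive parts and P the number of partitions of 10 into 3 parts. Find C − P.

28

Compositions: C(9,2) = 36.
Partitions of 10 into exactly 3 parts: 8.
Difference: 36 − 8 = 28.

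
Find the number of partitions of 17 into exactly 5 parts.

A partial list (first 12 by largest part):
1,1,1,1,13
1,1,1,2,12
1,1,1,3,11
1,1,2,2,11
1,1,1,4,10
1,1,2,3,10
1,2,2,2,10
1,1,1,5,9
1,1,2,4,9
1,1,3,3,9
1,2,2,3,9
2,2,2,2,9
…and 35 more, for 47 total.

47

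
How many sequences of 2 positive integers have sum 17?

Equivalently, choose which 1 of the 16 gaps become plus signs: C(16,1) = 16.

16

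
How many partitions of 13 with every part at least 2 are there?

They are:
13
11 + 2
10 + 3
9 + 4
9 + 2 + 2
8 + 5
8 + 3 + 2
7 + 6
7 + 4 + 2
7 + 3 + 3
7 + 2 + 2 + 2
6 + 5 + 2
6 + 4 + 3
6 + 3 + 2 + 2
5 + 5 + 3
5 + 4 + 4
5 + 4 + 2 + 2
5 + 3 + 3 + 2
5 + 2 + 2 + 2 + 2
4 + 4 + 3 + 2
4 + 3 + 3 + 3
4 + 3 + 2 + 2 + 2
3 + 3 + 3 + 2 + 2
3 + 2 + 2 + 2 + 2 + 2
That's 24 in total.

24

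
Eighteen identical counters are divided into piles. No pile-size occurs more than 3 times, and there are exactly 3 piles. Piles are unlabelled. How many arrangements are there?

27

A partial list (first 12 by largest part):
1, 1, 16
1, 2, 15
1, 3, 14
2, 2, 14
1, 4, 13
2, 3, 13
1, 5, 12
2, 4, 12
3, 3, 12
1, 6, 11
2, 5, 11
3, 4, 11
…and 15 more, for 27 total.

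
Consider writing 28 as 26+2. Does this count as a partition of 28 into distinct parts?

The parts sum to 28, and the condition 'all summands are distinct' holds.

Yes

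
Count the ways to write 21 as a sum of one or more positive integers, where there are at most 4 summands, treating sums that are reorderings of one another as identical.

120

Counting exhaustively, 120 partitions satisfy the conditions.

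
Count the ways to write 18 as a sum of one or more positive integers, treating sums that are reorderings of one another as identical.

385

There are 385 such partitions.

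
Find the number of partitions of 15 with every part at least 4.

Enumerating:
15
11 + 4
10 + 5
9 + 6
8 + 7
7 + 4 + 4
6 + 5 + 4
5 + 5 + 5
Counting gives 8.

8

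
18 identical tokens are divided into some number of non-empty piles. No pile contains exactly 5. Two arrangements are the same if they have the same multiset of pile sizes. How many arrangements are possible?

284

Systematic enumeration (by largest part, then next-largest, …) yields 284.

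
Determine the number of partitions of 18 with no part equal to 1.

88

Direct enumeration gives 88 partitions.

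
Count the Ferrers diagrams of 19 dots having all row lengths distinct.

A partial list (first 12 by largest part):
19
18 + 1
17 + 2
16 + 3
16 + 2 + 1
15 + 4
15 + 3 + 1
14 + 5
14 + 4 + 1
14 + 3 + 2
13 + 6
13 + 5 + 1
…and 42 more, for 54 total.

54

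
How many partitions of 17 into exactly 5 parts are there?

There are too many to list fully; the first 12 (by largest part) are:
13, 1, 1, 1, 1
12, 2, 1, 1, 1
11, 3, 1, 1, 1
11, 2, 2, 1, 1
10, 4, 1, 1, 1
10, 3, 2, 1, 1
10, 2, 2, 2, 1
9, 5, 1, 1, 1
9, 4, 2, 1, 1
9, 3, 3, 1, 1
9, 3, 2, 2, 1
9, 2, 2, 2, 2
…and 35 more, for 47 total.

47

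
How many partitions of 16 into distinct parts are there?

There are too many to list fully; the first 12 (by largest part) are:
16
1,15
2,14
3,13
1,2,13
4,12
1,3,12
5,11
1,4,11
2,3,11
6,10
1,5,10
…and 20 more, for 32 total.

32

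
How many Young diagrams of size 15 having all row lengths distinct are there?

There are too many to list fully; the first 12 (by largest part) are:
15
14+1
13+2
12+3
12+2+1
11+4
11+3+1
10+5
10+4+1
10+3+2
9+6
9+5+1
…and 15 more, for 27 total.

27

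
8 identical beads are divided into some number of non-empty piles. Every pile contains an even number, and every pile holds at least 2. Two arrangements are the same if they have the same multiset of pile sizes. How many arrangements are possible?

5

Enumerating:
8
2,6
4,4
2,2,4
2,2,2,2
That's 5 in total.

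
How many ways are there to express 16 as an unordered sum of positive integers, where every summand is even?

22

The partitions of 16 that satisfy the conditions:
16
14 + 2
12 + 4
12 + 2 + 2
10 + 6
10 + 4 + 2
10 + 2 + 2 + 2
8 + 8
8 + 6 + 2
8 + 4 + 4
8 + 4 + 2 + 2
8 + 2 + 2 + 2 + 2
6 + 6 + 4
6 + 6 + 2 + 2
6 + 4 + 4 + 2
6 + 4 + 2 + 2 + 2
6 + 2 + 2 + 2 + 2 + 2
4 + 4 + 4 + 4
4 + 4 + 4 + 2 + 2
4 + 4 + 2 + 2 + 2 + 2
4 + 2 + 2 + 2 + 2 + 2 + 2
2 + 2 + 2 + 2 + 2 + 2 + 2 + 2
Counting gives 22.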